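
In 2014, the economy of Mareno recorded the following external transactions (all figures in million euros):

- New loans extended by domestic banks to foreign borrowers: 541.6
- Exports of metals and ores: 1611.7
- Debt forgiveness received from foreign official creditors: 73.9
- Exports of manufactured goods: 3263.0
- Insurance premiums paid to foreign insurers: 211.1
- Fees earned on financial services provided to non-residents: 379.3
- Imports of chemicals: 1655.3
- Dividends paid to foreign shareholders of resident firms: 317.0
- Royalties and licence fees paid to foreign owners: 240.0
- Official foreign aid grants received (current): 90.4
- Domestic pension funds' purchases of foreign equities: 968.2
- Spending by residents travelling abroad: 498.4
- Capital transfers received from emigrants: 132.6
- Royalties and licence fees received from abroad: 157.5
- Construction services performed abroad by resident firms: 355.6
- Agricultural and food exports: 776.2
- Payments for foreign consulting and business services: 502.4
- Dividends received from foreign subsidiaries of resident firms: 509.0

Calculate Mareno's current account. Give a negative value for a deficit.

3718.5

Goods: 1611.7 - 1655.3 + 776.2 + 3263.0 = 3995.6
Services: -502.4 + 157.5 + 355.6 - 240.0 + 379.3 - 211.1 - 498.4 = -559.5
Primary income: 509.0 - 317.0 = 192.0
Secondary income: 90.4
Current account = 3995.6 + (-559.5) + 192.0 + 90.4 = 3718.5
(Excluded from the current account — financial account: new loans extended by domestic banks to foreign borrowers 541.6, domestic pension funds' purchases of foreign equities 968.2; capital account: debt forgiveness received from foreign official creditors 73.9, capital transfers received from emigrants 132.6.)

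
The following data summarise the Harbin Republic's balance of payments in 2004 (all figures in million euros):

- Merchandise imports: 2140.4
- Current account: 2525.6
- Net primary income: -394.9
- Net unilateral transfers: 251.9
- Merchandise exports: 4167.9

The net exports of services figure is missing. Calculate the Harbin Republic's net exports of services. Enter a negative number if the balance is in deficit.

641.1

Current account = goods balance + services balance + net primary income + net secondary income
Sum of the known components = 1884.5
Net exports of services = CA - (known components) = 2525.6 - 1884.5 = 641.1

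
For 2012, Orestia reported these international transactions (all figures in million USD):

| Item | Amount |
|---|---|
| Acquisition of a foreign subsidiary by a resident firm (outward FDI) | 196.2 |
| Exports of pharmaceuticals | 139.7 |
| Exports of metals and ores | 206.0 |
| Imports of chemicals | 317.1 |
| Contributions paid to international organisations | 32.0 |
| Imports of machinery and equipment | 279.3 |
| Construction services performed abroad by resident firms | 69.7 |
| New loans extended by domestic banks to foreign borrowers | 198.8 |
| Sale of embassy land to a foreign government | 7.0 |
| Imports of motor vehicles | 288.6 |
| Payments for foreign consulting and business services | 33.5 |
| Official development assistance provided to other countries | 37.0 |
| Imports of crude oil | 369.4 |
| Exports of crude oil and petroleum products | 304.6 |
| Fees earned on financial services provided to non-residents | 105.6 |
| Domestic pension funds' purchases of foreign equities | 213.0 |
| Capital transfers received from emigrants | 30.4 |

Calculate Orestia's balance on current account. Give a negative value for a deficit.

Goods: -288.6 - 317.1 + 139.7 - 279.3 + 206.0 + 304.6 - 369.4 = -604.1
Services: -33.5 + 105.6 + 69.7 = 141.8
Secondary income: -32.0 - 37.0 = -69.0
Current account = (-604.1) + 141.8 + (-69.0) = -531.3
(Excluded from the current account — financial account: acquisition of a foreign subsidiary by a resident firm (outward FDI) 196.2, new loans extended by domestic banks to foreign borrowers 198.8, domestic pension funds' purchases of foreign equities 213.0; capital account: sale of embassy land to a foreign government 7.0, capital transfers received from emigrants 30.4.)

-531.3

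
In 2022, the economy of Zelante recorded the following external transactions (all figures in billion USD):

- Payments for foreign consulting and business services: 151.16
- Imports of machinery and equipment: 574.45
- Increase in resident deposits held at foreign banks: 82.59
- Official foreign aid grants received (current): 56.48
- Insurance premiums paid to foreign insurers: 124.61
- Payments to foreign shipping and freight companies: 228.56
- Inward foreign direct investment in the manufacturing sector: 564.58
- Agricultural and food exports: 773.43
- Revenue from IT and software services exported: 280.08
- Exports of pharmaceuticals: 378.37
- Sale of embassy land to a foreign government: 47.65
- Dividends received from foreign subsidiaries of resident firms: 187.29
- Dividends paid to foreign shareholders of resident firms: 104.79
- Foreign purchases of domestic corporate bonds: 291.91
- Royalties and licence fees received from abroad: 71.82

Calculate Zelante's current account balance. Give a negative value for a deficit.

563.90

Goods: 773.43 - 574.45 + 378.37 = 577.35
Services: 71.82 - 151.16 + 280.08 - 124.61 - 228.56 = -152.43
Primary income: 187.29 - 104.79 = 82.50
Secondary income: 56.48
Current account = 577.35 + (-152.43) + 82.50 + 56.48 = 563.90
(Excluded from the current account — financial account: increase in resident deposits held at foreign banks 82.59, inward foreign direct investment in the manufacturing sector 564.58, foreign purchases of domestic corporate bonds 291.91; capital account: sale of embassy land to a foreign government 47.65.)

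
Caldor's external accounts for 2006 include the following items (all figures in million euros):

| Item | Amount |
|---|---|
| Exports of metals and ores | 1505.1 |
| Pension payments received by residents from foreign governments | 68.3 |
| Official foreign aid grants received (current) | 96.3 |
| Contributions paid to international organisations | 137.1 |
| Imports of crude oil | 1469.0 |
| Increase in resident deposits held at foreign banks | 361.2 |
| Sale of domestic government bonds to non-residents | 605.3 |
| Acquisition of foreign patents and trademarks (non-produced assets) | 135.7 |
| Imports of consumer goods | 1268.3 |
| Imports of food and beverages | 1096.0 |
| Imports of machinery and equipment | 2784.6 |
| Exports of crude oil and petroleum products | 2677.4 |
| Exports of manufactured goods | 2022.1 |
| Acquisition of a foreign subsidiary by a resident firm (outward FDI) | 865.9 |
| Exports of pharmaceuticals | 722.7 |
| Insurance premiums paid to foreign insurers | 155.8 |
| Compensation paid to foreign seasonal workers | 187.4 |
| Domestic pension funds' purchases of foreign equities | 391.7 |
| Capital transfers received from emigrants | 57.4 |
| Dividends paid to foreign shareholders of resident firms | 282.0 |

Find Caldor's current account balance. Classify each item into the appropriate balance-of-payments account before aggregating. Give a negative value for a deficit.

Goods: -2784.6 + 2677.4 - 1268.3 + 1505.1 + 2022.1 - 1469.0 + 722.7 - 1096.0 = 309.4
Services: -155.8
Primary income: -187.4 - 282.0 = -469.4
Secondary income: -137.1 + 96.3 + 68.3 = 27.5
Current account = 309.4 + (-155.8) + (-469.4) + 27.5 = -288.3
(Excluded from the current account — financial account: increase in resident deposits held at foreign banks 361.2, sale of domestic government bonds to non-residents 605.3, acquisition of a foreign subsidiary by a resident firm (outward FDI) 865.9, domestic pension funds' purchases of foreign equities 391.7; capital account: acquisition of foreign patents and trademarks (non-produced assets) 135.7, capital transfers received from emigrants 57.4.)

-288.3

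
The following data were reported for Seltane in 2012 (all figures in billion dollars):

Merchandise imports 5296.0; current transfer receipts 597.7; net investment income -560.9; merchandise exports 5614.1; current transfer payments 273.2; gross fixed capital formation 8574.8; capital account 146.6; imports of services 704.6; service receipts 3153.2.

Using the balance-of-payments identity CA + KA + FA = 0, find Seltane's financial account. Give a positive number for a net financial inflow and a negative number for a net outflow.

-2676.9

Goods balance = 5614.1 - 5296.0 = 318.1
Services balance = 3153.2 - 704.6 = 2448.6
Trade balance (goods + services) = 318.1 + 2448.6 = 2766.7
Net primary income = -560.9
Net secondary income = 597.7 - 273.2 = 324.5
Current account = 2766.7 + (-560.9) + 324.5 = 2530.3
Financial account = -(2530.3 + 146.6) = -2676.9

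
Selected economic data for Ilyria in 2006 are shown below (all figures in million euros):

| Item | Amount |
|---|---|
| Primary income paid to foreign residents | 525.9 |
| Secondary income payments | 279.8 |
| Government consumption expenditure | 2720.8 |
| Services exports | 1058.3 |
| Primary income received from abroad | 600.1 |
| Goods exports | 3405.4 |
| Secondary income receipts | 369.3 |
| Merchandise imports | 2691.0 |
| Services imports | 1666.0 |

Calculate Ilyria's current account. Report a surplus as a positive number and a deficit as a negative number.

270.4

Goods balance = 3405.4 - 2691.0 = 714.4
Services balance = 1058.3 - 1666.0 = -607.7
Trade balance (goods + services) = 714.4 + (-607.7) = 106.7
Net primary income = 600.1 - 525.9 = 74.2
Net secondary income = 369.3 - 279.8 = 89.5
Current account = 106.7 + 74.2 + 89.5 = 270.4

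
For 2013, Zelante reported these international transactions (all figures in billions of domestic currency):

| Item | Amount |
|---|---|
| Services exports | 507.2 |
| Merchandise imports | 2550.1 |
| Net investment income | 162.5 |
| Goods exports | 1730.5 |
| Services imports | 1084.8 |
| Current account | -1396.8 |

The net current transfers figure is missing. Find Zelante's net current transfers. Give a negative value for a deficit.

-162.1

Current account = goods balance + services balance + net primary income + net secondary income
Sum of the known components = -1234.7
Net current transfers = CA - (known components) = -1396.8 - (-1234.7) = -162.1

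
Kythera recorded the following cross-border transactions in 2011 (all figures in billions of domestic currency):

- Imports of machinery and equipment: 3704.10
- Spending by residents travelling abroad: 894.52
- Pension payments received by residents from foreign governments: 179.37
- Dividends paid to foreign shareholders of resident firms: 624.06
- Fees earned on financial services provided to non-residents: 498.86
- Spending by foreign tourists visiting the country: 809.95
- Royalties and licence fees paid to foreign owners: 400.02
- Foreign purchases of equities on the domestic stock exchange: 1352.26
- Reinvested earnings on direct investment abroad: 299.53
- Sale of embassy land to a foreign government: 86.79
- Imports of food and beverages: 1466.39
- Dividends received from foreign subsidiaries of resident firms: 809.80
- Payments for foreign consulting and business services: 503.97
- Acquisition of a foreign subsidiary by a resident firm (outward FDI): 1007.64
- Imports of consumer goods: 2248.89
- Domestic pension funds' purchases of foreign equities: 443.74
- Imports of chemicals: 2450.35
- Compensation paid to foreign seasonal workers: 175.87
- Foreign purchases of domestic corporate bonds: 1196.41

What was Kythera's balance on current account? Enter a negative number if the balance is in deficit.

Goods: -2450.35 - 3704.10 - 2248.89 - 1466.39 = -9869.73
Services: -894.52 - 503.97 + 809.95 + 498.86 - 400.02 = -489.70
Primary income: -624.06 + 299.53 + 809.80 - 175.87 = 309.40
Secondary income: 179.37
Current account = (-9869.73) + (-489.70) + 309.40 + 179.37 = -9870.66
(Excluded from the current account — financial account: foreign purchases of equities on the domestic stock exchange 1352.26, acquisition of a foreign subsidiary by a resident firm (outward FDI) 1007.64, domestic pension funds' purchases of foreign equities 443.74, foreign purchases of domestic corporate bonds 1196.41; capital account: sale of embassy land to a foreign government 86.79.)

-9870.66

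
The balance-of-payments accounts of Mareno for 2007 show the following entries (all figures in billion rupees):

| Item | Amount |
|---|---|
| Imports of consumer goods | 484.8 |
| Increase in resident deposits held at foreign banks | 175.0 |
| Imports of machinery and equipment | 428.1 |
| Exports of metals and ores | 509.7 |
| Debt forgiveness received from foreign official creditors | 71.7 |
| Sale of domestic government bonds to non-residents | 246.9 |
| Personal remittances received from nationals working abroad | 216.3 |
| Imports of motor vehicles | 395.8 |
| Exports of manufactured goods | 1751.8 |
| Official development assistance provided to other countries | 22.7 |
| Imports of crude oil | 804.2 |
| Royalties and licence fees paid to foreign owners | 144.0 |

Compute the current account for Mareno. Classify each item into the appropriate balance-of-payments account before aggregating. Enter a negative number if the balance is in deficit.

198.2

Goods: 1751.8 - 804.2 + 509.7 - 428.1 - 484.8 - 395.8 = 148.6
Services: -144.0
Secondary income: 216.3 - 22.7 = 193.6
Current account = 148.6 + (-144.0) + 193.6 = 198.2
(Excluded from the current account — financial account: increase in resident deposits held at foreign banks 175.0, sale of domestic government bonds to non-residents 246.9; capital account: debt forgiveness received from foreign official creditors 71.7.)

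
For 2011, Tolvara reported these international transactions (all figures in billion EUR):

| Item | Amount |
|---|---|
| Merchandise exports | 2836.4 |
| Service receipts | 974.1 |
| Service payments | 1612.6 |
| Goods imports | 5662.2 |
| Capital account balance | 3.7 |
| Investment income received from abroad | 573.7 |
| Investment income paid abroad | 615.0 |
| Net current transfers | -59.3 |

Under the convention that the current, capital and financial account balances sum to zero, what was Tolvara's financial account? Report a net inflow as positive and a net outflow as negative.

Goods balance = 2836.4 - 5662.2 = -2825.8
Services balance = 974.1 - 1612.6 = -638.5
Trade balance (goods + services) = -2825.8 + (-638.5) = -3464.3
Net primary income = 573.7 - 615.0 = -41.3
Net secondary income = -59.3
Current account = -3464.3 + (-41.3) + (-59.3) = -3564.9
Financial account = -(-3564.9 + 3.7) = 3561.2

3561.2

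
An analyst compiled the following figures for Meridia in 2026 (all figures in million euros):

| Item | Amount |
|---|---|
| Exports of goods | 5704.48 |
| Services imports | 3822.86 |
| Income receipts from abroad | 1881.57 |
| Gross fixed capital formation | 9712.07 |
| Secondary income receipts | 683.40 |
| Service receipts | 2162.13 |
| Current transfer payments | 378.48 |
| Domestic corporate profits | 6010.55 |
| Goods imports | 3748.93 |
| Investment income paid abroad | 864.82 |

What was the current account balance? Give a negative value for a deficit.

1616.49

Goods balance = 5704.48 - 3748.93 = 1955.55
Services balance = 2162.13 - 3822.86 = -1660.73
Trade balance (goods + services) = 1955.55 + (-1660.73) = 294.82
Net primary income = 1881.57 - 864.82 = 1016.75
Net secondary income = 683.40 - 378.48 = 304.92
Current account = 294.82 + 1016.75 + 304.92 = 1616.49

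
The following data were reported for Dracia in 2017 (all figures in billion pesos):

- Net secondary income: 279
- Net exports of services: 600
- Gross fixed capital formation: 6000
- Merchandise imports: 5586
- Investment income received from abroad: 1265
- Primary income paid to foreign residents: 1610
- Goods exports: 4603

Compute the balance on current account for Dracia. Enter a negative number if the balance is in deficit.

-449

Goods balance = 4603 - 5586 = -983
Services balance = 600
Trade balance (goods + services) = -983 + 600 = -383
Net primary income = 1265 - 1610 = -345
Net secondary income = 279
Current account = -383 + (-345) + 279 = -449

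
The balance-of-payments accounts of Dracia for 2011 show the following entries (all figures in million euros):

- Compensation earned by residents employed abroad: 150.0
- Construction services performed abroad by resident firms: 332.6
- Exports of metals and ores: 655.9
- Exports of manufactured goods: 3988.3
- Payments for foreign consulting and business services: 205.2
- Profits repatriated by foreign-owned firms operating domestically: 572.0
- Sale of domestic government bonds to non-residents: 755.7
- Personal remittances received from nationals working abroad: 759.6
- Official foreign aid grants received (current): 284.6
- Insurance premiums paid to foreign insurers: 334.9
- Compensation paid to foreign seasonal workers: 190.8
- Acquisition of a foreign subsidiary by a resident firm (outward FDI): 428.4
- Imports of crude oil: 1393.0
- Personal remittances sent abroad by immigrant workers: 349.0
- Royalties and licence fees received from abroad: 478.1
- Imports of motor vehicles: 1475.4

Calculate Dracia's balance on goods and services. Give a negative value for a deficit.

2046.4

Goods: -1475.4 - 1393.0 + 3988.3 + 655.9 = 1775.8
Services: -334.9 - 205.2 + 478.1 + 332.6 = 270.6
Trade balance = 1775.8 + 270.6 = 2046.4
(Excluded from the trade balance — primary income: compensation earned by residents employed abroad 150.0, profits repatriated by foreign-owned firms operating domestically 572.0, compensation paid to foreign seasonal workers 190.8; financial account: sale of domestic government bonds to non-residents 755.7, acquisition of a foreign subsidiary by a resident firm (outward FDI) 428.4; secondary income: personal remittances received from nationals working abroad 759.6, official foreign aid grants received (current) 284.6, personal remittances sent abroad by immigrant workers 349.0.)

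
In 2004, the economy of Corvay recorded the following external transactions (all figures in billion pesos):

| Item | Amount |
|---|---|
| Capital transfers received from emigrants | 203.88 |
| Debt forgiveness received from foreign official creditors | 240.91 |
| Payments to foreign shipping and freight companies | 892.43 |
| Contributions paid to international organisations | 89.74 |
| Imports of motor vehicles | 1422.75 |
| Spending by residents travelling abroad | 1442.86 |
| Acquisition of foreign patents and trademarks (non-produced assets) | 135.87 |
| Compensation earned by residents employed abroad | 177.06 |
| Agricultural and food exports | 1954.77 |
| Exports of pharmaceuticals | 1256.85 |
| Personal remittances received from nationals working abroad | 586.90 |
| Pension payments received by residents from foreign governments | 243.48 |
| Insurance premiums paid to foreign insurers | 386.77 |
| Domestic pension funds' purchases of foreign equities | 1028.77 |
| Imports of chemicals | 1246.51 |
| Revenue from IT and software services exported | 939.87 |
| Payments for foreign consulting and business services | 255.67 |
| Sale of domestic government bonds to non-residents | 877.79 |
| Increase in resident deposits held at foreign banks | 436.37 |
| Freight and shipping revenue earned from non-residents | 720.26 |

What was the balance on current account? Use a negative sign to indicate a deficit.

142.46

Goods: 1954.77 - 1246.51 - 1422.75 + 1256.85 = 542.36
Services: -386.77 - 255.67 + 720.26 + 939.87 - 1442.86 - 892.43 = -1317.60
Primary income: 177.06
Secondary income: 586.90 - 89.74 + 243.48 = 740.64
Current account = 542.36 + (-1317.60) + 177.06 + 740.64 = 142.46
(Excluded from the current account — capital account: capital transfers received from emigrants 203.88, debt forgiveness received from foreign official creditors 240.91, acquisition of foreign patents and trademarks (non-produced assets) 135.87; financial account: domestic pension funds' purchases of foreign equities 1028.77, sale of domestic government bonds to non-residents 877.79, increase in resident deposits held at foreign banks 436.37.)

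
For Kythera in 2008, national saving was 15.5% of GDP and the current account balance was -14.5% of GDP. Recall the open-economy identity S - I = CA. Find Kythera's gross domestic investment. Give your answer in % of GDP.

I = S - CA = 15.5 - (-14.5) = 30.0

30.0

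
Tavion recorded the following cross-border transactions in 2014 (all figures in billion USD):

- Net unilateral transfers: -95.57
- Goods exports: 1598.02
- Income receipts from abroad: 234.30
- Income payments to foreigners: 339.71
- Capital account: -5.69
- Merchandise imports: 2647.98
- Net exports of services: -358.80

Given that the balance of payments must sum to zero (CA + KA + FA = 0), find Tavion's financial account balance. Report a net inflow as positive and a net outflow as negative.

1615.43

Goods balance = 1598.02 - 2647.98 = -1049.96
Services balance = -358.80
Trade balance (goods + services) = -1049.96 + (-358.80) = -1408.76
Net primary income = 234.30 - 339.71 = -105.41
Net secondary income = -95.57
Current account = -1408.76 + (-105.41) + (-95.57) = -1609.74
Financial account = -(-1609.74 + (-5.69)) = 1615.43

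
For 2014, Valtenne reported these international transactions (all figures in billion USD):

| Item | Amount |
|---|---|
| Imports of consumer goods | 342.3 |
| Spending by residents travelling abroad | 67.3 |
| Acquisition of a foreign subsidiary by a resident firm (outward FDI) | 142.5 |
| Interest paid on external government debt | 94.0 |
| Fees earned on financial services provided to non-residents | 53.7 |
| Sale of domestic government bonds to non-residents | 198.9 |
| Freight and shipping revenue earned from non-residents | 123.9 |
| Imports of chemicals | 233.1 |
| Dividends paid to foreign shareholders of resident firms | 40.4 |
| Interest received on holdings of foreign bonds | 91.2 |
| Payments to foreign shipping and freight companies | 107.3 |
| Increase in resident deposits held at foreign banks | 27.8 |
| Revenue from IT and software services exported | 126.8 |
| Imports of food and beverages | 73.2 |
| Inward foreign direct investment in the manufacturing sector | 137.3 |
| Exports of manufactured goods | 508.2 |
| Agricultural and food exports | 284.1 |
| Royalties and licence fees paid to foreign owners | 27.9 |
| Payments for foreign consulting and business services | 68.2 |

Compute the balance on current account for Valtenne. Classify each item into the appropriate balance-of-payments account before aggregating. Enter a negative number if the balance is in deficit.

Goods: -73.2 - 233.1 - 342.3 + 284.1 + 508.2 = 143.7
Services: -27.9 - 68.2 + 126.8 - 67.3 - 107.3 + 53.7 + 123.9 = 33.7
Primary income: -94.0 - 40.4 + 91.2 = -43.2
Current account = 143.7 + 33.7 + (-43.2) = 134.2
(Excluded from the current account — financial account: acquisition of a foreign subsidiary by a resident firm (outward FDI) 142.5, sale of domestic government bonds to non-residents 198.9, increase in resident deposits held at foreign banks 27.8, inward foreign direct investment in the manufacturing sector 137.3.)

134.2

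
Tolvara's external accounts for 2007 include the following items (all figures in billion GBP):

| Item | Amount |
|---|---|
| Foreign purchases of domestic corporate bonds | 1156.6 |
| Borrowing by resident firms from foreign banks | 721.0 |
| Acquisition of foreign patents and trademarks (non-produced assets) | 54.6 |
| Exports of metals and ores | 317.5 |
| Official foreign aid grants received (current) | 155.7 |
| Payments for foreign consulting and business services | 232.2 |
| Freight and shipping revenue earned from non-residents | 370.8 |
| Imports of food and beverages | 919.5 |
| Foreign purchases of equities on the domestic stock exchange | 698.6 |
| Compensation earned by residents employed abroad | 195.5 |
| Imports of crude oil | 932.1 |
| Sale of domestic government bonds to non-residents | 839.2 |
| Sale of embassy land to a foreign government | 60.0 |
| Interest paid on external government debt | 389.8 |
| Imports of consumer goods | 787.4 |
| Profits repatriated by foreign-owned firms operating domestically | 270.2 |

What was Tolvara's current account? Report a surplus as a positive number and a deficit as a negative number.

Goods: -919.5 + 317.5 - 787.4 - 932.1 = -2321.5
Services: 370.8 - 232.2 = 138.6
Primary income: -389.8 + 195.5 - 270.2 = -464.5
Secondary income: 155.7
Current account = (-2321.5) + 138.6 + (-464.5) + 155.7 = -2491.7
(Excluded from the current account — financial account: foreign purchases of domestic corporate bonds 1156.6, borrowing by resident firms from foreign banks 721.0, foreign purchases of equities on the domestic stock exchange 698.6, sale of domestic government bonds to non-residents 839.2; capital account: acquisition of foreign patents and trademarks (non-produced assets) 54.6, sale of embassy land to a foreign government 60.0.)

-2491.7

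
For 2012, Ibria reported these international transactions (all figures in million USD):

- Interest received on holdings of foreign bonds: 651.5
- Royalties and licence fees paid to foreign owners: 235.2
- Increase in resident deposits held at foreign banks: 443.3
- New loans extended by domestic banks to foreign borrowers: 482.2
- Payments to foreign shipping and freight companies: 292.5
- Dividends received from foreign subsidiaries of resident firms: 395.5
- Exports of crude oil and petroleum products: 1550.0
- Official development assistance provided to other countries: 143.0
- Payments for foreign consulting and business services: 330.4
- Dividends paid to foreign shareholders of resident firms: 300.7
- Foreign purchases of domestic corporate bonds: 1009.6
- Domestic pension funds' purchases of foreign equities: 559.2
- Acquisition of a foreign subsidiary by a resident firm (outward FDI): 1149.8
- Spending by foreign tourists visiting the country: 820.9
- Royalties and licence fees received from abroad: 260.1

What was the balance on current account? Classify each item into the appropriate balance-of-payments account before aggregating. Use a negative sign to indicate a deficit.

Goods: 1550.0
Services: -330.4 + 260.1 + 820.9 - 292.5 - 235.2 = 222.9
Primary income: 395.5 + 651.5 - 300.7 = 746.3
Secondary income: -143.0
Current account = 1550.0 + 222.9 + 746.3 + (-143.0) = 2376.2
(Excluded from the current account — financial account: increase in resident deposits held at foreign banks 443.3, new loans extended by domestic banks to foreign borrowers 482.2, foreign purchases of domestic corporate bonds 1009.6, domestic pension funds' purchases of foreign equities 559.2, acquisition of a foreign subsidiary by a resident firm (outward FDI) 1149.8.)

2376.2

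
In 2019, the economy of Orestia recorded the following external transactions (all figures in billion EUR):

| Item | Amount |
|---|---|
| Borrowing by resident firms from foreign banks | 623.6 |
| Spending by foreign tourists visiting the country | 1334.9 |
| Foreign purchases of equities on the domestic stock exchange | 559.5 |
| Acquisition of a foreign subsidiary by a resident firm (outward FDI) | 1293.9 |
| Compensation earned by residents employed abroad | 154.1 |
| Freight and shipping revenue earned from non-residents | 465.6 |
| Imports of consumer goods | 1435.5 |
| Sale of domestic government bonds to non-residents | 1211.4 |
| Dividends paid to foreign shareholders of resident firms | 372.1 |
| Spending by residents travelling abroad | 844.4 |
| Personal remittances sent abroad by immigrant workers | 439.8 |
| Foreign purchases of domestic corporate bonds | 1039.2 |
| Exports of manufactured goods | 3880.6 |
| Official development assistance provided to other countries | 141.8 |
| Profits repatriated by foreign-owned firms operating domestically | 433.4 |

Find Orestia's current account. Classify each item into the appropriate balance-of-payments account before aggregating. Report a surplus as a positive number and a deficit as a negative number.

Goods: 3880.6 - 1435.5 = 2445.1
Services: 465.6 - 844.4 + 1334.9 = 956.1
Primary income: -372.1 + 154.1 - 433.4 = -651.4
Secondary income: -439.8 - 141.8 = -581.6
Current account = 2445.1 + 956.1 + (-651.4) + (-581.6) = 2168.2
(Excluded from the current account — financial account: borrowing by resident firms from foreign banks 623.6, foreign purchases of equities on the domestic stock exchange 559.5, acquisition of a foreign subsidiary by a resident firm (outward FDI) 1293.9, sale of domestic government bonds to non-residents 1211.4, foreign purchases of domestic corporate bonds 1039.2.)

2168.2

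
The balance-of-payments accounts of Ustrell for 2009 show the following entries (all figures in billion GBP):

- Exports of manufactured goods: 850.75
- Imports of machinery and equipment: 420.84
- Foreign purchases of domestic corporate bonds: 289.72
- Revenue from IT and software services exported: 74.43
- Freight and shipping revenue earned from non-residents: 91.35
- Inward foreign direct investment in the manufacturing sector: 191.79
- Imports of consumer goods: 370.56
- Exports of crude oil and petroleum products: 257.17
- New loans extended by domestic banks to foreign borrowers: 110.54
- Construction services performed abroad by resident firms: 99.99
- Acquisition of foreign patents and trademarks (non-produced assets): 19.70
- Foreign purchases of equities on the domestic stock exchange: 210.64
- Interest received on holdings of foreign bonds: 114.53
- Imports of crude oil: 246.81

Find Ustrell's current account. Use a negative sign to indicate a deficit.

450.01

Goods: 850.75 - 420.84 - 246.81 - 370.56 + 257.17 = 69.71
Services: 99.99 + 91.35 + 74.43 = 265.77
Primary income: 114.53
Current account = 69.71 + 265.77 + 114.53 = 450.01
(Excluded from the current account — financial account: foreign purchases of domestic corporate bonds 289.72, inward foreign direct investment in the manufacturing sector 191.79, new loans extended by domestic banks to foreign borrowers 110.54, foreign purchases of equities on the domestic stock exchange 210.64; capital account: acquisition of foreign patents and trademarks (non-produced assets) 19.70.)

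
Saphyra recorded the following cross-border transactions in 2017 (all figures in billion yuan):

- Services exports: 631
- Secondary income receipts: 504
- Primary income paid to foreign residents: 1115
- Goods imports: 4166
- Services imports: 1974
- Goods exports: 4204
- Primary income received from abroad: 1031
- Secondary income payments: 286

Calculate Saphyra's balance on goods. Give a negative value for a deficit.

Goods balance = 4204 - 4166 = 38

38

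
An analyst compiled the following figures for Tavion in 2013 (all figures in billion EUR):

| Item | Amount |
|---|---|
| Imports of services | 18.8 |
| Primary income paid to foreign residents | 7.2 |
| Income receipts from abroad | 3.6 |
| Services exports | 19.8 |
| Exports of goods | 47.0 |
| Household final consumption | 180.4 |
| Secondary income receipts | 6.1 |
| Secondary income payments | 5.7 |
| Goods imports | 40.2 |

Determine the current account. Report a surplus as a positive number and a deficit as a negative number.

4.6

Goods balance = 47.0 - 40.2 = 6.8
Services balance = 19.8 - 18.8 = 1.0
Trade balance (goods + services) = 6.8 + 1.0 = 7.8
Net primary income = 3.6 - 7.2 = -3.6
Net secondary income = 6.1 - 5.7 = 0.4
Current account = 7.8 + (-3.6) + 0.4 = 4.6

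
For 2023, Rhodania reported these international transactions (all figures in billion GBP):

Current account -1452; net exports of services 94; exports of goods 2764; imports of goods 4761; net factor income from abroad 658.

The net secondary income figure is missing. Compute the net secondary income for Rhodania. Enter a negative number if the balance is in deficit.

-207

Current account = goods balance + services balance + net primary income + net secondary income
Sum of the known components = -1245
Net secondary income = CA - (known components) = -1452 - (-1245) = -207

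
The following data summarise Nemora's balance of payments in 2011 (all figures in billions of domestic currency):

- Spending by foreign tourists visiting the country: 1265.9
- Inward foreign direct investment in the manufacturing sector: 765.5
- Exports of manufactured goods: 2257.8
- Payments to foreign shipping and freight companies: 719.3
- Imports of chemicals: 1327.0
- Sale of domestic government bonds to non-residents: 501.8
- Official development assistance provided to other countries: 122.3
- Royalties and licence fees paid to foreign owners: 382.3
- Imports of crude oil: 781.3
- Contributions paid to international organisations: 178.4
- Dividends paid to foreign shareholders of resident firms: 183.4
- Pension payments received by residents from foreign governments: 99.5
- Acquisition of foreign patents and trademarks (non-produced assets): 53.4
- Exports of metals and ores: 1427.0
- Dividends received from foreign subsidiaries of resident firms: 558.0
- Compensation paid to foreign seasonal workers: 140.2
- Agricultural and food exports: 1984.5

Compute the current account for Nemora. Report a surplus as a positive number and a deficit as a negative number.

Goods: -781.3 + 1984.5 - 1327.0 + 2257.8 + 1427.0 = 3561.0
Services: 1265.9 - 382.3 - 719.3 = 164.3
Primary income: -183.4 + 558.0 - 140.2 = 234.4
Secondary income: -122.3 - 178.4 + 99.5 = -201.2
Current account = 3561.0 + 164.3 + 234.4 + (-201.2) = 3758.5
(Excluded from the current account — financial account: inward foreign direct investment in the manufacturing sector 765.5, sale of domestic government bonds to non-residents 501.8; capital account: acquisition of foreign patents and trademarks (non-produced assets) 53.4.)

3758.5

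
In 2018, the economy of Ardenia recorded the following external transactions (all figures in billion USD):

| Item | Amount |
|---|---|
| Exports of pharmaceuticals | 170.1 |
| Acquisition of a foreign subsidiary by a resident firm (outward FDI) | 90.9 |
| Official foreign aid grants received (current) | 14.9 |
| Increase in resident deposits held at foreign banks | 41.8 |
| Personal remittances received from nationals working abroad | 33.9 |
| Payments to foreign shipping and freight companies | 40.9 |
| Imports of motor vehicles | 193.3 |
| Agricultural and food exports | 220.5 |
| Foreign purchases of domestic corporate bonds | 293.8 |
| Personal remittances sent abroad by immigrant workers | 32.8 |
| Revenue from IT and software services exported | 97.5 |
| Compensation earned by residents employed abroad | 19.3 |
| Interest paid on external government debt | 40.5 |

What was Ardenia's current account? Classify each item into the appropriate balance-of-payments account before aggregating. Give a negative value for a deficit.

Goods: -193.3 + 170.1 + 220.5 = 197.3
Services: -40.9 + 97.5 = 56.6
Primary income: 19.3 - 40.5 = -21.2
Secondary income: 33.9 + 14.9 - 32.8 = 16.0
Current account = 197.3 + 56.6 + (-21.2) + 16.0 = 248.7
(Excluded from the current account — financial account: acquisition of a foreign subsidiary by a resident firm (outward FDI) 90.9, increase in resident deposits held at foreign banks 41.8, foreign purchases of domestic corporate bonds 293.8.)

248.7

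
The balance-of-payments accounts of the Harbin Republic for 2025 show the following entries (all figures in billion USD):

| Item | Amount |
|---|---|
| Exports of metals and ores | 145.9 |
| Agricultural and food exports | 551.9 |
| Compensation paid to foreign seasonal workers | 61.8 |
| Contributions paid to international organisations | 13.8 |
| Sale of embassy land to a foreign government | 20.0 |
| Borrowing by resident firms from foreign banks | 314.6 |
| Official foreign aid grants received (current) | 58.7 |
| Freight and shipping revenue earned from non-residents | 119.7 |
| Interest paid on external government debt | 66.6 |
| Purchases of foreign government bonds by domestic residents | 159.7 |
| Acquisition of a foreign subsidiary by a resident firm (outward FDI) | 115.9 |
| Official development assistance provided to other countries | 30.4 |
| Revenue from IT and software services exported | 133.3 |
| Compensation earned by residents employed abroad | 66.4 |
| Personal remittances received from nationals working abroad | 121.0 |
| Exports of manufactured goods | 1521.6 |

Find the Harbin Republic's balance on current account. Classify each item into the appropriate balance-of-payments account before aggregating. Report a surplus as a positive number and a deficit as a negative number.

2545.9

Goods: 1521.6 + 551.9 + 145.9 = 2219.4
Services: 119.7 + 133.3 = 253.0
Primary income: -61.8 + 66.4 - 66.6 = -62.0
Secondary income: -13.8 - 30.4 + 58.7 + 121.0 = 135.5
Current account = 2219.4 + 253.0 + (-62.0) + 135.5 = 2545.9
(Excluded from the current account — capital account: sale of embassy land to a foreign government 20.0; financial account: borrowing by resident firms from foreign banks 314.6, purchases of foreign government bonds by domestic residents 159.7, acquisition of a foreign subsidiary by a resident firm (outward FDI) 115.9.)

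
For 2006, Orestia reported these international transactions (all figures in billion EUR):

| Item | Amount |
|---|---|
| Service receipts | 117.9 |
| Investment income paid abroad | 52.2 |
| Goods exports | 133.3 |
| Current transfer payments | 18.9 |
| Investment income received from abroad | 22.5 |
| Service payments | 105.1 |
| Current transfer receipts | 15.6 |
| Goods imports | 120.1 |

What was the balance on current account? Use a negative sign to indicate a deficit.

-7.0

Goods balance = 133.3 - 120.1 = 13.2
Services balance = 117.9 - 105.1 = 12.8
Trade balance (goods + services) = 13.2 + 12.8 = 26.0
Net primary income = 22.5 - 52.2 = -29.7
Net secondary income = 15.6 - 18.9 = -3.3
Current account = 26.0 + (-29.7) + (-3.3) = -7.0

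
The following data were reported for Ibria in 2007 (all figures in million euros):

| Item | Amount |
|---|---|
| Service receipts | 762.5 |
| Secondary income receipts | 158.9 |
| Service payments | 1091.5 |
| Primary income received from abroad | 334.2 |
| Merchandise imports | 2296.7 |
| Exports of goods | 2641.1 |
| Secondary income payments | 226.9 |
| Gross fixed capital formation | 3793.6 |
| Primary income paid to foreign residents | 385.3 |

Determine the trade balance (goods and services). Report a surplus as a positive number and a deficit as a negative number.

Goods balance = 2641.1 - 2296.7 = 344.4
Services balance = 762.5 - 1091.5 = -329.0
Trade balance (goods + services) = 344.4 + (-329.0) = 15.4

15.4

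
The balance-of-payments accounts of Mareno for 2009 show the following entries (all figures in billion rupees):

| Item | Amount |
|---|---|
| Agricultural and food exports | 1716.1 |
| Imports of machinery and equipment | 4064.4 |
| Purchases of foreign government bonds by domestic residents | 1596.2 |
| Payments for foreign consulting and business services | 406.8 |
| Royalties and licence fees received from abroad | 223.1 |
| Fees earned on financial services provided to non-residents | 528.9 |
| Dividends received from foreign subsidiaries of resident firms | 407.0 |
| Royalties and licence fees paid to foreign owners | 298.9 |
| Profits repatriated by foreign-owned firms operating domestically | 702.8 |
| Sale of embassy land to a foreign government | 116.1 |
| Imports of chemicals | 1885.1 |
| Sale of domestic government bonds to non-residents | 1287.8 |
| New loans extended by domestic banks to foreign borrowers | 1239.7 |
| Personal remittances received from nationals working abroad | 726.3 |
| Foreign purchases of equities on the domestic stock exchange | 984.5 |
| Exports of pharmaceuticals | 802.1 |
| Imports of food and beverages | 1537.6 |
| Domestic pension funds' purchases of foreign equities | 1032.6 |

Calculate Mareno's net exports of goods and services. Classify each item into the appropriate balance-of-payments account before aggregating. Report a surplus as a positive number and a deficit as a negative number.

Goods: -1537.6 + 1716.1 - 1885.1 + 802.1 - 4064.4 = -4968.9
Services: 528.9 - 406.8 - 298.9 + 223.1 = 46.3
Trade balance = -4968.9 + 46.3 = -4922.6
(Excluded from the trade balance — financial account: purchases of foreign government bonds by domestic residents 1596.2, sale of domestic government bonds to non-residents 1287.8, new loans extended by domestic banks to foreign borrowers 1239.7, foreign purchases of equities on the domestic stock exchange 984.5, domestic pension funds' purchases of foreign equities 1032.6; primary income: dividends received from foreign subsidiaries of resident firms 407.0, profits repatriated by foreign-owned firms operating domestically 702.8; capital account: sale of embassy land to a foreign government 116.1; secondary income: personal remittances received from nationals working abroad 726.3.)

-4922.6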